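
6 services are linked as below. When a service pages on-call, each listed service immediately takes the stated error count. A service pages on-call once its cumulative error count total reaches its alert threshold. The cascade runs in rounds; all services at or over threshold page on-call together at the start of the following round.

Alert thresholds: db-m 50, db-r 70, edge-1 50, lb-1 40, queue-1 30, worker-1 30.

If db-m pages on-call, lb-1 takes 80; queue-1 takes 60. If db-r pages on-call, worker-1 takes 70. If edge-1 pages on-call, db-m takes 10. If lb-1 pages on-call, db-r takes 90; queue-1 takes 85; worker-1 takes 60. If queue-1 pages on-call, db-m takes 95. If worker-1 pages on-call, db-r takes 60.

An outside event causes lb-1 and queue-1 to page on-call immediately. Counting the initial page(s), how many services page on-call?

5

Round 1 — lb-1, queue-1 page on-call (initial).
  db-m: +95 → 95 ≥ 50
  db-r: +90 → 90 ≥ 70
  worker-1: +60 → 60 ≥ 30
Round 2 — db-m, db-r, worker-1 page on-call.
No further pages.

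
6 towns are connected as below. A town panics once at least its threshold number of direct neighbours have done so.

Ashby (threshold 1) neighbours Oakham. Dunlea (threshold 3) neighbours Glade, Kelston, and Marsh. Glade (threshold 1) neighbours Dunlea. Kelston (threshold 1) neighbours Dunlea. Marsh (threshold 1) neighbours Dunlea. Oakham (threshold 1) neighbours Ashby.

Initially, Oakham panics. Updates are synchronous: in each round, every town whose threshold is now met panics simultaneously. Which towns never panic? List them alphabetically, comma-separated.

Round 1 — Oakham panics (initial).
Round 2 — checking thresholds:
  Ashby: 1 of 1 neighbours ≥ 1, panics.
Round 3 — no new panics; cascade stops.

Dunlea, Glade, Kelston, Marsh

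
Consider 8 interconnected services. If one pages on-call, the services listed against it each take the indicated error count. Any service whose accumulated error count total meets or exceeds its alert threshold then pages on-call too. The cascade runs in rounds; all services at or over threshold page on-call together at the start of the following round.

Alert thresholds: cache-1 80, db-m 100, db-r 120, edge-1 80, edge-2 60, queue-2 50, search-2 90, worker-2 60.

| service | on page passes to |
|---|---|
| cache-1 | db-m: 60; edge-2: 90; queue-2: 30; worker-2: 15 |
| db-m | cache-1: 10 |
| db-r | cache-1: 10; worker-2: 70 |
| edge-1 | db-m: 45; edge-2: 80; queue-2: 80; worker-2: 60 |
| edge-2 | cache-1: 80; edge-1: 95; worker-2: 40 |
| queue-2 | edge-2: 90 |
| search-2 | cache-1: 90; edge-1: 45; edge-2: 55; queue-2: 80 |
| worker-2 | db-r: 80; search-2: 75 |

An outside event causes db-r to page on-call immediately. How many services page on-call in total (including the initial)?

Round 1 — db-r pages on-call (initial).
  cache-1: +10 → 10 < 80
  worker-2: +70 → 70 ≥ 60
Round 2 — worker-2 pages on-call.
  search-2: +75 → 75 < 90
No further pages.

2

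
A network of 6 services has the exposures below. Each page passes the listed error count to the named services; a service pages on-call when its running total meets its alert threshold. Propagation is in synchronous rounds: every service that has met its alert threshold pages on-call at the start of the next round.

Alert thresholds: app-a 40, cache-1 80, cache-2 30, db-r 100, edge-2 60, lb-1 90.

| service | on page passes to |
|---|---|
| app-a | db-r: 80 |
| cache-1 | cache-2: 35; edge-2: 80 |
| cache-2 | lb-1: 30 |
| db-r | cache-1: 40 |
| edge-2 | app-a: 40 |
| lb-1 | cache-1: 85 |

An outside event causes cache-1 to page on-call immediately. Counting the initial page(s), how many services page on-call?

4

Round 1 — cache-1 pages on-call (initial).
  cache-2: +35 → 35 ≥ 30
  edge-2: +80 → 80 ≥ 60
Round 2 — cache-2, edge-2 page on-call.
  app-a: +40 → 40 ≥ 40
  lb-1: +30 → 30 < 90
Round 3 — app-a pages on-call.
  db-r: +80 → 80 < 100
No further pages.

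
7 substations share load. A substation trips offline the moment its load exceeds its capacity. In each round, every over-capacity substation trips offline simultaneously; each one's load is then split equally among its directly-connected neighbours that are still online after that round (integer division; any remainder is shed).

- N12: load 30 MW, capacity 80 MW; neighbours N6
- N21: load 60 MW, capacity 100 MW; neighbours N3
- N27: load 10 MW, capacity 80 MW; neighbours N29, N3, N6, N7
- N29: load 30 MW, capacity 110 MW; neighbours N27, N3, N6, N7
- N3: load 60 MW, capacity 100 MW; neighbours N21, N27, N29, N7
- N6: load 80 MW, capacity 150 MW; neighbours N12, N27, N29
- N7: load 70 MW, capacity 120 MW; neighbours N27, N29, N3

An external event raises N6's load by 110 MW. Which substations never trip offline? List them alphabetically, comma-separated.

Round 1 — N6 at 190 > 150. N6 trips offline.
  N6 sheds 190 MW to N12, N27, N29: 63 each (1 lost).
    N12: 30+63 = 93 > 80
    N27: 10+63 = 73 ≤ 80
    N29: 30+63 = 93 ≤ 110
Round 2 — N12 trips offline.
  N12 sheds 93 MW: no online neighbours, lost.
No further trips.

N21, N27, N29, N3, N7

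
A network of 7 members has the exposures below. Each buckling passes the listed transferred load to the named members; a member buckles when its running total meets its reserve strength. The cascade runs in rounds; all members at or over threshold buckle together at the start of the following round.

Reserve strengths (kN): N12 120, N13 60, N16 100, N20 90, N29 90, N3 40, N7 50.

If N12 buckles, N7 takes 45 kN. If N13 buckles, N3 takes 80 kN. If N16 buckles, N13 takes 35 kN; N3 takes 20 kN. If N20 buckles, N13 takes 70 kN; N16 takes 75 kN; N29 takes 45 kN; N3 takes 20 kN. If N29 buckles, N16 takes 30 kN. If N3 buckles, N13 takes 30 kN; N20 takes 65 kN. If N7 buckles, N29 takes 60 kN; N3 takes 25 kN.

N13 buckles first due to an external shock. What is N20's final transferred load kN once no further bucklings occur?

65

Round 1 — N13 buckles (initial).
  N3: +80 → 80 ≥ 40
Round 2 — N3 buckles.
  N20: +65 → 65 < 90
No further bucklings.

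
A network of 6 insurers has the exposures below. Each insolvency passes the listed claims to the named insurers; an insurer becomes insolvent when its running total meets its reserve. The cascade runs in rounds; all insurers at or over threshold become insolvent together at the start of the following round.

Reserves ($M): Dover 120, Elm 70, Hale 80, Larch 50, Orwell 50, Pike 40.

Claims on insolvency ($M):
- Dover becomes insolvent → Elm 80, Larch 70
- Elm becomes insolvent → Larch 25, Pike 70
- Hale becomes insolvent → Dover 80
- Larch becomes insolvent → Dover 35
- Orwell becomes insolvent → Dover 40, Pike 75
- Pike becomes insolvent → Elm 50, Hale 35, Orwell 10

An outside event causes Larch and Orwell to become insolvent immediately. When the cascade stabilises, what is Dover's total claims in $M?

75

Round 1 — Larch, Orwell become insolvent (initial).
  Dover: +35+40 → 75 < 120
  Pike: +75 → 75 ≥ 40
Round 2 — Pike becomes insolvent.
  Elm: +50 → 50 < 70
  Hale: +35 → 35 < 80
No further insolvencies.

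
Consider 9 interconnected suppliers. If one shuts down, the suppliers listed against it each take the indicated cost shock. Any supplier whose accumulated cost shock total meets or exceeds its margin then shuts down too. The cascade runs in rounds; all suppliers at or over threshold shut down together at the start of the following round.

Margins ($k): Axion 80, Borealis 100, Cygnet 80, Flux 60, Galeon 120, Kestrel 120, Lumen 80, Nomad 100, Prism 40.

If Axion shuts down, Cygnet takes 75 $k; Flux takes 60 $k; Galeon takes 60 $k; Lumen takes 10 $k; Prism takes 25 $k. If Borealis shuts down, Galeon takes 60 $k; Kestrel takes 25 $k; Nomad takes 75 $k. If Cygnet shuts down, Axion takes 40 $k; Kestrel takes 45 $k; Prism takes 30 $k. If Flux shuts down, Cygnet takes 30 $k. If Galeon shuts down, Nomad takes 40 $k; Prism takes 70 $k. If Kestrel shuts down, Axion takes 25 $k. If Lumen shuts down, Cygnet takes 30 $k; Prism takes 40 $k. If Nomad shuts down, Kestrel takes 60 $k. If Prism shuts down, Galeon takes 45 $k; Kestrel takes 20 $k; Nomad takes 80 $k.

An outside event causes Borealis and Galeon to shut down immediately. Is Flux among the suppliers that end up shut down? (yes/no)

Round 1 — Borealis, Galeon shut down (initial).
  Kestrel: +25 → 25 < 120
  Nomad: +75+40 → 115 ≥ 100
  Prism: +70 → 70 ≥ 40
Round 2 — Nomad, Prism shut down.
  Kestrel: +60+20 → 105 < 120
No further shutdowns.

no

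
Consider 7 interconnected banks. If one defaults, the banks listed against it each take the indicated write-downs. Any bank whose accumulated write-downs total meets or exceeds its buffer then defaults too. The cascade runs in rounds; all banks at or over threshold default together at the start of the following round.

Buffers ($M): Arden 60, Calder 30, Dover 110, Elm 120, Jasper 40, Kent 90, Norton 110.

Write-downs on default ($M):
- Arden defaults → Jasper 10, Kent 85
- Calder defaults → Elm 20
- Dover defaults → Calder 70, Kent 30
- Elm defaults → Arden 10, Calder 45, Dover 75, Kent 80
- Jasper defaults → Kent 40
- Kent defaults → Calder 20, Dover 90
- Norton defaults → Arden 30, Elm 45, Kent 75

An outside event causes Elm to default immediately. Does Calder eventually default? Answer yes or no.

Round 1 — Elm defaults (initial).
  Arden: +10 → 10 < 60
  Calder: +45 → 45 ≥ 30
  Dover: +75 → 75 < 110
  Kent: +80 → 80 < 90
Round 2 — Calder defaults.
No further defaults.

yes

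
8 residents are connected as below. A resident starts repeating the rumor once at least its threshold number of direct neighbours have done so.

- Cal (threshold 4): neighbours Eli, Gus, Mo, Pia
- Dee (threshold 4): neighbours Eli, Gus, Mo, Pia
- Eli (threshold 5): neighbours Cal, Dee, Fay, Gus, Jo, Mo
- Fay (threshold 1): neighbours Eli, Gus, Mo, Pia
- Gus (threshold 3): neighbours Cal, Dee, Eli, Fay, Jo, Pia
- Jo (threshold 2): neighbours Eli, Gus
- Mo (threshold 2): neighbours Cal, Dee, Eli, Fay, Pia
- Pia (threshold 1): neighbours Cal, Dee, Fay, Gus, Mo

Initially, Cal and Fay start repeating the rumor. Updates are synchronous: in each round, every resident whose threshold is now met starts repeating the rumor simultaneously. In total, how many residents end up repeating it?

5

Round 1 — Cal, Fay start repeating the rumor (initial).
Round 2 — checking thresholds:
  Eli: 2 of 6 neighbours < 5, holds.
  Gus: 2 of 6 neighbours < 3, holds.
  Mo: 2 of 5 neighbours ≥ 2, starts repeating the rumor.
  Pia: 2 of 5 neighbours ≥ 1, starts repeating the rumor.
Round 3 — checking thresholds:
  Dee: 2 of 4 neighbours < 4, holds.
  Eli: 3 of 6 neighbours < 5, holds.
  Gus: 3 of 6 neighbours ≥ 3, starts repeating the rumor.
Round 4 — no new spreads; cascade stops.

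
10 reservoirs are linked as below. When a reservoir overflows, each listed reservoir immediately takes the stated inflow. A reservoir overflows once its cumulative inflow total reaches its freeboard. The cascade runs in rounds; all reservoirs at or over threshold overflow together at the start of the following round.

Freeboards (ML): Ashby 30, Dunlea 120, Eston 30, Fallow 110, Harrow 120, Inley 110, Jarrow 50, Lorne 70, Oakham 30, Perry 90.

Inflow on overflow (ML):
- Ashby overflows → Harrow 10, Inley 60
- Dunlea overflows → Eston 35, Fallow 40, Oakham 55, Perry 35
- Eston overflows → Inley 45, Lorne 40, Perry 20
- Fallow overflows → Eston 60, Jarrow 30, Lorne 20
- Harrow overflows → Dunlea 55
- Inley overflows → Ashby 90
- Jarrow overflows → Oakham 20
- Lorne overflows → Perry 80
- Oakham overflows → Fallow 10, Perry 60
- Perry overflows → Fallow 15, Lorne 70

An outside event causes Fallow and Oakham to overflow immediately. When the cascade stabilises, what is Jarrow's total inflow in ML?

Round 1 — Fallow, Oakham overflow (initial).
  Eston: +60 → 60 ≥ 30
  Jarrow: +30 → 30 < 50
  Lorne: +20 → 20 < 70
  Perry: +60 → 60 < 90
Round 2 — Eston overflows.
  Inley: +45 → 45 < 110
  Lorne: +40 → 60 < 70
  Perry: +20 → 80 < 90
No further overflows.

30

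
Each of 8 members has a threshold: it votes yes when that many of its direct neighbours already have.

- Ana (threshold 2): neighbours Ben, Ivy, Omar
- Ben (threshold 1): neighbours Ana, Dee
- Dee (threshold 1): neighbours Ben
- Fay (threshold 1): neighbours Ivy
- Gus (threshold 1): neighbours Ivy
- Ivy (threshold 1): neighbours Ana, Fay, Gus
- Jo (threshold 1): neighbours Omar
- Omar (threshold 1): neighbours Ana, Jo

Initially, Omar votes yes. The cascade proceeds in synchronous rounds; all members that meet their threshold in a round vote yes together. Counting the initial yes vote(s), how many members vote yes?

2

Round 1 — Omar votes yes (initial).
Round 2 — checking thresholds:
  Ana: 1 of 3 neighbours < 2, not yet.
  Jo: 1 of 1 neighbours ≥ 1, votes yes.
Round 3 — no new yes votes; cascade stops.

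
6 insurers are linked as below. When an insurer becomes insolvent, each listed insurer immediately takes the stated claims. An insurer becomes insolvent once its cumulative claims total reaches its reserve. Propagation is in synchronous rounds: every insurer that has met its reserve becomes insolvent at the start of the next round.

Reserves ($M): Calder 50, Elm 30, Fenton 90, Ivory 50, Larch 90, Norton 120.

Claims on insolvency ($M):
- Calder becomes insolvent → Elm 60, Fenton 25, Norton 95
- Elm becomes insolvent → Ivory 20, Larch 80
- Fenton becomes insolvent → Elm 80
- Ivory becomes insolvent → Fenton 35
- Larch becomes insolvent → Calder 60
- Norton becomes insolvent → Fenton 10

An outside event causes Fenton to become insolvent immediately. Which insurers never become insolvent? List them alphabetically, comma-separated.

Calder, Ivory, Larch, Norton

Round 1 — Fenton becomes insolvent (initial).
  Elm: +80 → 80 ≥ 30
Round 2 — Elm becomes insolvent.
  Ivory: +20 → 20 < 50
  Larch: +80 → 80 < 90
No further insolvencies.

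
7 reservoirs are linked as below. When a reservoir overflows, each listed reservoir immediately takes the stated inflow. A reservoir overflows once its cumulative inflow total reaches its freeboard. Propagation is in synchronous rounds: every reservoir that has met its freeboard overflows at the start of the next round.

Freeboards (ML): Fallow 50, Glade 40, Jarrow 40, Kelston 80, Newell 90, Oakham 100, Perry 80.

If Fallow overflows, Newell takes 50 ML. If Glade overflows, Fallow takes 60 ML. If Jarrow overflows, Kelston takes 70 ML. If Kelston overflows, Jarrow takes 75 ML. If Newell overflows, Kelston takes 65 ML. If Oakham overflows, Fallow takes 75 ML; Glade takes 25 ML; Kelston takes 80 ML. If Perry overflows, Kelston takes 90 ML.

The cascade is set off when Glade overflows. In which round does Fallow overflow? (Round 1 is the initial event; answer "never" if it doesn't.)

Round 1 — Glade overflows (initial).
  Fallow: +60 → 60 ≥ 50
Round 2 — Fallow overflows.
  Newell: +50 → 50 < 90
No further overflows.

2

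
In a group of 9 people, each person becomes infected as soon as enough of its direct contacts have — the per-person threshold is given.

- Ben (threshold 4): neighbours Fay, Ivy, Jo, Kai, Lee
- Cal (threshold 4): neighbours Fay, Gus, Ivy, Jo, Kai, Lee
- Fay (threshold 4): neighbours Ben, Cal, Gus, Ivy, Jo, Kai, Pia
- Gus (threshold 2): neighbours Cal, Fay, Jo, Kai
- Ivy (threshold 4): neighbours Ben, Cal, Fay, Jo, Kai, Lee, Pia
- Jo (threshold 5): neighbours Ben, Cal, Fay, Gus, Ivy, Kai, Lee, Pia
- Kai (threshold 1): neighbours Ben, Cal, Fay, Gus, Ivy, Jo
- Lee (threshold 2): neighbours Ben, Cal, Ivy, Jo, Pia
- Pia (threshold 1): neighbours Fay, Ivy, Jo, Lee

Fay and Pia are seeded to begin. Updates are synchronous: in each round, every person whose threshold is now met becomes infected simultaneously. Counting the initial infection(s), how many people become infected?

Round 1 — Fay, Pia become infected (initial).
Round 2 — checking thresholds:
  Ben: 1 of 5 neighbours < 4, below threshold.
  Cal: 1 of 6 neighbours < 4, below threshold.
  Gus: 1 of 4 neighbours < 2, below threshold.
  Ivy: 2 of 7 neighbours < 4, below threshold.
  Jo: 2 of 8 neighbours < 5, below threshold.
  Kai: 1 of 6 neighbours ≥ 1, becomes infected.
  Lee: 1 of 5 neighbours < 2, below threshold.
Round 3 — checking thresholds:
  Ben: 2 of 5 neighbours < 4, below threshold.
  Cal: 2 of 6 neighbours < 4, below threshold.
  Gus: 2 of 4 neighbours ≥ 2, becomes infected.
  Ivy: 3 of 7 neighbours < 4, below threshold.
  Jo: 3 of 8 neighbours < 5, below threshold.
  Lee: 1 of 5 neighbours < 2, below threshold.
Round 4 — no new infections; cascade stops.

4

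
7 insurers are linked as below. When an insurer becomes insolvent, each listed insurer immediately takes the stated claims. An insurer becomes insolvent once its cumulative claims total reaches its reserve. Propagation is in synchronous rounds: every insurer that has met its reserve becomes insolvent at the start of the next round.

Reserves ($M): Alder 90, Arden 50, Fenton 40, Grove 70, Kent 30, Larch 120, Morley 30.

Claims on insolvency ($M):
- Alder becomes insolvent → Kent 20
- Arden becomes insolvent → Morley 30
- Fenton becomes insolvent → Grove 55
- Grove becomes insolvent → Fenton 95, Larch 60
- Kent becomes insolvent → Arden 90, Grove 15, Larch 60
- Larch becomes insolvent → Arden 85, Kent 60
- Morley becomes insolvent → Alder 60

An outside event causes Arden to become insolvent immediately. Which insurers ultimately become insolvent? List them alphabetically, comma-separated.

Round 1 — Arden becomes insolvent (initial).
  Morley: +30 → 30 ≥ 30
Round 2 — Morley becomes insolvent.
  Alder: +60 → 60 < 90
No further insolvencies.

Arden, Morley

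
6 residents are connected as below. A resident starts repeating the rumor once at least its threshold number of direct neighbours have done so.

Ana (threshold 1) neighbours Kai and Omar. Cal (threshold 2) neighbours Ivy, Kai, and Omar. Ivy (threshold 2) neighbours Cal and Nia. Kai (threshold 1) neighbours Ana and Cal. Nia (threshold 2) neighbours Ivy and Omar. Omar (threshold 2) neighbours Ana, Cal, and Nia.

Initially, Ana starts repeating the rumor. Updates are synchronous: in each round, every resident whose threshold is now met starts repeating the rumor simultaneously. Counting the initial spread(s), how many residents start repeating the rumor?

2

Round 1 — Ana starts repeating the rumor (initial).
Round 2 — checking thresholds:
  Kai: 1 of 2 neighbours ≥ 1, starts repeating the rumor.
  Omar: 1 of 3 neighbours < 2, below threshold.
Round 3 — no new spreads; cascade stops.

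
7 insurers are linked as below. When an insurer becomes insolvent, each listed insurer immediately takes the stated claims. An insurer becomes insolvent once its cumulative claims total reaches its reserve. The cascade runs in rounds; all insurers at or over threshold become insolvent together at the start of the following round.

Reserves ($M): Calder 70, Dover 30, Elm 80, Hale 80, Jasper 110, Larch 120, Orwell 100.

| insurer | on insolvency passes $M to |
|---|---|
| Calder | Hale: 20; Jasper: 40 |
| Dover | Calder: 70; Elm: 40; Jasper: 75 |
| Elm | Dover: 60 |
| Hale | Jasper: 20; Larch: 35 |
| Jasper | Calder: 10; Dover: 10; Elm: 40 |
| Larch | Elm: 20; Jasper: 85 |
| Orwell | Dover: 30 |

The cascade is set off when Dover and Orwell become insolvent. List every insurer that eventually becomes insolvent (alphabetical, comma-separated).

Calder, Dover, Elm, Jasper, Orwell

Round 1 — Dover, Orwell become insolvent (initial).
  Calder: +70 → 70 ≥ 70
  Elm: +40 → 40 < 80
  Jasper: +75 → 75 < 110
Round 2 — Calder becomes insolvent.
  Hale: +20 → 20 < 80
  Jasper: +40 → 115 ≥ 110
Round 3 — Jasper becomes insolvent.
  Elm: +40 → 80 ≥ 80
Round 4 — Elm becomes insolvent.
No further insolvencies.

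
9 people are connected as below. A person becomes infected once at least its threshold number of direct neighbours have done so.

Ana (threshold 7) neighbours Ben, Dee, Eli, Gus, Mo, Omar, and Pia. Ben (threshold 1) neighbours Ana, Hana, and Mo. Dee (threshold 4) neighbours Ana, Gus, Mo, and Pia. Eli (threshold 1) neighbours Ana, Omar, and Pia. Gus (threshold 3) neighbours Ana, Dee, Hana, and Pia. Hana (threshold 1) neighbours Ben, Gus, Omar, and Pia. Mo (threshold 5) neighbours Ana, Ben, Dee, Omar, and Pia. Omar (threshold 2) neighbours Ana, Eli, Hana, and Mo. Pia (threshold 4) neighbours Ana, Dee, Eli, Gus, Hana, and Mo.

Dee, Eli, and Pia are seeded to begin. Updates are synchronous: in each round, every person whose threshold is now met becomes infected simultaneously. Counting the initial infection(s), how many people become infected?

Round 1 — Dee, Eli, Pia become infected (initial).
Round 2 — checking thresholds:
  Ana: 3 of 7 neighbours < 7, below threshold.
  Gus: 2 of 4 neighbours < 3, below threshold.
  Hana: 1 of 4 neighbours ≥ 1, becomes infected.
  Mo: 2 of 5 neighbours < 5, below threshold.
  Omar: 1 of 4 neighbours < 2, below threshold.
Round 3 — checking thresholds:
  Ana: 3 of 7 neighbours < 7, below threshold.
  Ben: 1 of 3 neighbours ≥ 1, becomes infected.
  Gus: 3 of 4 neighbours ≥ 3, becomes infected.
  Mo: 2 of 5 neighbours < 5, below threshold.
  Omar: 2 of 4 neighbours ≥ 2, becomes infected.
Round 4 — no new infections; cascade stops.

7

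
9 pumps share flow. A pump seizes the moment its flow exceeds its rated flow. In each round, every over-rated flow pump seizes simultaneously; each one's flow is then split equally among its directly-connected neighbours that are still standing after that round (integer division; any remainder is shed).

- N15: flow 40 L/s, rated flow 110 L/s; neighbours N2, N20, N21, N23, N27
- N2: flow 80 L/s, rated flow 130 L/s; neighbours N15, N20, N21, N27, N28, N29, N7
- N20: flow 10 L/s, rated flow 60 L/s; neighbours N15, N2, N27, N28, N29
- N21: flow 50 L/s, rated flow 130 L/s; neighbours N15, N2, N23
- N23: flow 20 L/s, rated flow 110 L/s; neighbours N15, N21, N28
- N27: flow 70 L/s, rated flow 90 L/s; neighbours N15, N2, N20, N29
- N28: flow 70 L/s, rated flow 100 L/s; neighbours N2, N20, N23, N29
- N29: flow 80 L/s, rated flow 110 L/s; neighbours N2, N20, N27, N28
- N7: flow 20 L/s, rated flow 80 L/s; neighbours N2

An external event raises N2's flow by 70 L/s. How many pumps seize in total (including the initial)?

8

Round 1 — N2 at 150 > 130. N2 seizes.
  N2 sheds 150 L/s to N15, N20, N21, N27, N28, N29, N7: 21 each (3 lost).
    N15: 40+21 = 61 ≤ 110
    N20: 10+21 = 31 ≤ 60
    N21: 50+21 = 71 ≤ 130
    N27: 70+21 = 91 > 90
    N28: 70+21 = 91 ≤ 100
    N29: 80+21 = 101 ≤ 110
    N7: 20+21 = 41 ≤ 80
Round 2 — N27 seizes.
  N27 sheds 91 L/s to N15, N20, N29: 30 each (1 lost).
    N15: 61+30 = 91 ≤ 110
    N20: 31+30 = 61 > 60
    N29: 101+30 = 131 > 110
Round 3 — N20, N29 seize.
  N20 sheds 61 L/s to N15, N28: 30 each (1 lost).
    N15: 91+30 = 121 > 110
    N28: 91+30 = 121 > 100
  N29 sheds 131 L/s to N28: 131 each.
    N28: 121+131 = 252 > 100
Round 4 — N15, N28 seize.
  N15 sheds 121 L/s to N21, N23: 60 each (1 lost).
    N21: 71+60 = 131 > 130
    N23: 20+60 = 80 ≤ 110
  N28 sheds 252 L/s to N23: 252 each.
    N23: 80+252 = 332 > 110
Round 5 — N21, N23 seize.
  N21 sheds 131 L/s: no online neighbours, lost.
  N23 sheds 332 L/s: no online neighbours, lost.
No further seizures.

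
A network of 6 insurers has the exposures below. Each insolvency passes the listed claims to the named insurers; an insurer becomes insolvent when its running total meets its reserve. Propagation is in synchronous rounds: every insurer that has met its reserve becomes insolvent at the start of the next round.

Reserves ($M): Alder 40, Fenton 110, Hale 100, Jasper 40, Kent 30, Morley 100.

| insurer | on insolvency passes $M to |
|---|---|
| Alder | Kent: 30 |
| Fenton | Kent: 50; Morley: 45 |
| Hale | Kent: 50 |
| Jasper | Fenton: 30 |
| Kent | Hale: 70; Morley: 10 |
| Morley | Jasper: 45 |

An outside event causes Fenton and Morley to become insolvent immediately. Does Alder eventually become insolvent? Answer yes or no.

no

Round 1 — Fenton, Morley become insolvent (initial).
  Jasper: +45 → 45 ≥ 40
  Kent: +50 → 50 ≥ 30
Round 2 — Jasper, Kent become insolvent.
  Hale: +70 → 70 < 100
No further insolvencies.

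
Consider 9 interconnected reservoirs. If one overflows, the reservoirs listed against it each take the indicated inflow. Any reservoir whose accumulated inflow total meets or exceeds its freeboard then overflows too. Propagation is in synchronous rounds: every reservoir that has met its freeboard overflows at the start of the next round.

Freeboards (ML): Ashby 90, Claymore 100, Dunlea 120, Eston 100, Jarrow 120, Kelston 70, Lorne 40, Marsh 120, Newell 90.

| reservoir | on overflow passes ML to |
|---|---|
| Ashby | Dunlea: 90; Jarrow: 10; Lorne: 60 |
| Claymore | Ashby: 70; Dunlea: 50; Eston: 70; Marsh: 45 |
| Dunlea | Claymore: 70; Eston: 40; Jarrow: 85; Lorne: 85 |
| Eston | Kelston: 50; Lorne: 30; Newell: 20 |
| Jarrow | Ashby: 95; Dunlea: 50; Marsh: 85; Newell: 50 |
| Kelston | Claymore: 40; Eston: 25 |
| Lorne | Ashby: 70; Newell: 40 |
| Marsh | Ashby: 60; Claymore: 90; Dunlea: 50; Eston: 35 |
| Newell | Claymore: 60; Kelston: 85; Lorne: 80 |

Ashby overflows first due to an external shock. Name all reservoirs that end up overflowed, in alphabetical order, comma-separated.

Round 1 — Ashby overflows (initial).
  Dunlea: +90 → 90 < 120
  Jarrow: +10 → 10 < 120
  Lorne: +60 → 60 ≥ 40
Round 2 — Lorne overflows.
  Newell: +40 → 40 < 90
No further overflows.

Ashby, Lorne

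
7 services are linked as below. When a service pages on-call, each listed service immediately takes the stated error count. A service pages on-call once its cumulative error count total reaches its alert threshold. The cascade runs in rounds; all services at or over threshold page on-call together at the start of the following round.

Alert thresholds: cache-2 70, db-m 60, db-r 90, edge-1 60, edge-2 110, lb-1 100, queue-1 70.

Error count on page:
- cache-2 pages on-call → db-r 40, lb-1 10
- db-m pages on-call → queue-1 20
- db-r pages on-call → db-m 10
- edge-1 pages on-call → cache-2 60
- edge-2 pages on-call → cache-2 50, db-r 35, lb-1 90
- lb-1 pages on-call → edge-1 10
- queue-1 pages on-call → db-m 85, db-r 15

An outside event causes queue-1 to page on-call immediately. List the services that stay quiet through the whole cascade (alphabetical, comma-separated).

cache-2, db-r, edge-1, edge-2, lb-1

Round 1 — queue-1 pages on-call (initial).
  db-m: +85 → 85 ≥ 60
  db-r: +15 → 15 < 90
Round 2 — db-m pages on-call.
No further pages.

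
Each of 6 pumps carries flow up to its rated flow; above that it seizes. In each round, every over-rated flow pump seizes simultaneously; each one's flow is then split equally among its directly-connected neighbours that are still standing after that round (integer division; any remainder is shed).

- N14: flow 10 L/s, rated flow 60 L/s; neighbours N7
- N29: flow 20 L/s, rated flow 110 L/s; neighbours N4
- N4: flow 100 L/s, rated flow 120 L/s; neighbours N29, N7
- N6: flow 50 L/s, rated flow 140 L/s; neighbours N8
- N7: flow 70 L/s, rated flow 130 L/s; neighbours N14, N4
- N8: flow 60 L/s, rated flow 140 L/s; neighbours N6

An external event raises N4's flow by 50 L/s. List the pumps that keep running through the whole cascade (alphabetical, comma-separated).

N29, N6, N8

Round 1 — N4 at 150 > 120. N4 seizes.
  N4 sheds 150 L/s to N29, N7: 75 each.
    N29: 20+75 = 95 ≤ 110
    N7: 70+75 = 145 > 130
Round 2 — N7 seizes.
  N7 sheds 145 L/s to N14: 145 each.
    N14: 10+145 = 155 > 60
Round 3 — N14 seizes.
  N14 sheds 155 L/s: no online neighbours, lost.
No further seizures.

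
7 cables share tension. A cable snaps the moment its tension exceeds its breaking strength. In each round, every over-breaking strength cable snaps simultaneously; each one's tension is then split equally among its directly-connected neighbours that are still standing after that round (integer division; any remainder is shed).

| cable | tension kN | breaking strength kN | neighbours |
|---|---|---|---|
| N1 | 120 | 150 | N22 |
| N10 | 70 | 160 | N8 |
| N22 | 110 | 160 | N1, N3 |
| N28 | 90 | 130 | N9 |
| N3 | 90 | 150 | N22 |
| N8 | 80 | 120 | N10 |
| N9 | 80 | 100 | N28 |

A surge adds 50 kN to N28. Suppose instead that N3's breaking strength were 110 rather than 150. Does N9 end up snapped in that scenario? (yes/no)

yes

With N3's breaking strength at 110:
Round 1 — N28 at 140 > 130. N28 snaps.
  N28 sheds 140 kN to N9: 140 each.
    N9: 80+140 = 220 > 100
Round 2 — N9 snaps.
  N9 sheds 220 kN: no online neighbours, lost.
No further breaks.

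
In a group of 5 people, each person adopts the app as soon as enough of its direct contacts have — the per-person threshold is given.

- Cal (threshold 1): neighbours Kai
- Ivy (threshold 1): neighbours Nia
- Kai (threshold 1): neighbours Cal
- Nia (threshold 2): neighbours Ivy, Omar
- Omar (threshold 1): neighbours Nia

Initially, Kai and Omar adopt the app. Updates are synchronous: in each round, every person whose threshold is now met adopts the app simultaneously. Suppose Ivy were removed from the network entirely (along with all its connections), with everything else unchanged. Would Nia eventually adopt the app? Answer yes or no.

With Ivy removed:
Round 1 — Kai, Omar adopt the app (initial).
Round 2 — checking thresholds:
  Cal: 1 of 1 neighbours ≥ 1, adopts the app.
  Nia: 1 of 1 neighbours < 2, below threshold.
Round 3 — no new adoptions; cascade stops.

no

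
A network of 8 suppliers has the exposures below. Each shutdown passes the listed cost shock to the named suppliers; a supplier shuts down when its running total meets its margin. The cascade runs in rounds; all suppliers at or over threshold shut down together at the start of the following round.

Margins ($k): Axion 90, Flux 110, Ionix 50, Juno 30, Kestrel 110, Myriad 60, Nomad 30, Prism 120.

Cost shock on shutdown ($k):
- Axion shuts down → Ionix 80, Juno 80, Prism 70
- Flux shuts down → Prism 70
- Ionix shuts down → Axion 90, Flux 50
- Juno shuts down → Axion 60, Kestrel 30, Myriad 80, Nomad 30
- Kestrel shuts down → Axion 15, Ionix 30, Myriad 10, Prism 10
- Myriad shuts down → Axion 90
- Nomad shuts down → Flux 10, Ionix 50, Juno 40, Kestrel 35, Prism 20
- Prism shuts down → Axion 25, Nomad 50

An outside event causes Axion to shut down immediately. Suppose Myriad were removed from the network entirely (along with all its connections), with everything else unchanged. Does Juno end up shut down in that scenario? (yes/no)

yes

With Myriad removed:
Round 1 — Axion shuts down (initial).
  Ionix: +80 → 80 ≥ 50
  Juno: +80 → 80 ≥ 30
  Prism: +70 → 70 < 120
Round 2 — Ionix, Juno shut down.
  Flux: +50 → 50 < 110
  Kestrel: +30 → 30 < 110
  Nomad: +30 → 30 ≥ 30
Round 3 — Nomad shuts down.
  Flux: +10 → 60 < 110
  Kestrel: +35 → 65 < 110
  Prism: +20 → 90 < 120
No further shutdowns.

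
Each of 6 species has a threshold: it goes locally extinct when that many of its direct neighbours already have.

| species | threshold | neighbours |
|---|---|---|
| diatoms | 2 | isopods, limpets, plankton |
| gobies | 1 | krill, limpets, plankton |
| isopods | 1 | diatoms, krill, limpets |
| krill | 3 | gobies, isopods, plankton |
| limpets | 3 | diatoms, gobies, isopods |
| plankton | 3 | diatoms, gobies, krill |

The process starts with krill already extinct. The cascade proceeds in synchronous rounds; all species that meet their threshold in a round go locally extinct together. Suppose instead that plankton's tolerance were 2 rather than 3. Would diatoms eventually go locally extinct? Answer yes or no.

yes

With plankton's tolerance at 2:
Round 1 — krill goes locally extinct (initial).
Round 2 — checking thresholds:
  gobies: 1 of 3 neighbours ≥ 1, goes locally extinct.
  isopods: 1 of 3 neighbours ≥ 1, goes locally extinct.
  plankton: 1 of 3 neighbours < 2, holds.
Round 3 — checking thresholds:
  diatoms: 1 of 3 neighbours < 2, holds.
  limpets: 2 of 3 neighbours < 3, holds.
  plankton: 2 of 3 neighbours ≥ 2, goes locally extinct.
Round 4 — checking thresholds:
  diatoms: 2 of 3 neighbours ≥ 2, goes locally extinct.
  limpets: 2 of 3 neighbours < 3, holds.
Round 5 — checking thresholds:
  limpets: 3 of 3 neighbours ≥ 3, goes locally extinct.
Round 6 — no new extinctions; cascade stops.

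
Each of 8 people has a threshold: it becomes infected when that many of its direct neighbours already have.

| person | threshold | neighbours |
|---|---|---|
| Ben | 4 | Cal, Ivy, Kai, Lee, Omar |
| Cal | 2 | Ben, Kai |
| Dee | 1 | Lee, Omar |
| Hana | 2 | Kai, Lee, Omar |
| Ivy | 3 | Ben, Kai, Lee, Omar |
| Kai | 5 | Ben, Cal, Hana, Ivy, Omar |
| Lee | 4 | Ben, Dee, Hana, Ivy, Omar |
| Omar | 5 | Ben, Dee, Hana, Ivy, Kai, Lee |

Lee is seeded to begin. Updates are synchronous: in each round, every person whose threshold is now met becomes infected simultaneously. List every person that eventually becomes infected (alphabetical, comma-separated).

Round 1 — Lee becomes infected (initial).
Round 2 — checking thresholds:
  Ben: 1 of 5 neighbours < 4, not yet.
  Dee: 1 of 2 neighbours ≥ 1, becomes infected.
  Hana: 1 of 3 neighbours < 2, not yet.
  Ivy: 1 of 4 neighbours < 3, not yet.
  Omar: 1 of 6 neighbours < 5, not yet.
Round 3 — no new infections; cascade stops.

Dee, Lee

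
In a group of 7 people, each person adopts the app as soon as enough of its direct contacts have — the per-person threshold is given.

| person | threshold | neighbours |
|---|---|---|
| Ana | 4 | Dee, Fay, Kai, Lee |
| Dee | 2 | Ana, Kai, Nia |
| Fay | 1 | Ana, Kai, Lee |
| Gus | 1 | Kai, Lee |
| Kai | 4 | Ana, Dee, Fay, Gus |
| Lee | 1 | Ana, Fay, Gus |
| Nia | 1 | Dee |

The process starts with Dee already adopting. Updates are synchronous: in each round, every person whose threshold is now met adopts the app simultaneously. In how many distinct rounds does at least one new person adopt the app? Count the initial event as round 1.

2

Round 1 — Dee adopts the app (initial).
Round 2 — checking thresholds:
  Ana: 1 of 4 neighbours < 4, not yet.
  Kai: 1 of 4 neighbours < 4, not yet.
  Nia: 1 of 1 neighbours ≥ 1, adopts the app.
Round 3 — no new adoptions; cascade stops.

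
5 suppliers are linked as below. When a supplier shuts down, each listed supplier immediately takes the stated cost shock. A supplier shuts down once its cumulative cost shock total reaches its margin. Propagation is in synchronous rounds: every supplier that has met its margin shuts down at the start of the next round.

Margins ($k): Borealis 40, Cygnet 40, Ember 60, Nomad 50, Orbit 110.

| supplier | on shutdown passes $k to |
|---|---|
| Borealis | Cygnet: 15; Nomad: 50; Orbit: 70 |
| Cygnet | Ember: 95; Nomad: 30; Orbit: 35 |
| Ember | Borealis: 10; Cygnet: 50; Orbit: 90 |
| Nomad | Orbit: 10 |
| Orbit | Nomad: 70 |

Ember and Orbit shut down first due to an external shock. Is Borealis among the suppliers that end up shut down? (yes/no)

no

Round 1 — Ember, Orbit shut down (initial).
  Borealis: +10 → 10 < 40
  Cygnet: +50 → 50 ≥ 40
  Nomad: +70 → 70 ≥ 50
Round 2 — Cygnet, Nomad shut down.
No further shutdowns.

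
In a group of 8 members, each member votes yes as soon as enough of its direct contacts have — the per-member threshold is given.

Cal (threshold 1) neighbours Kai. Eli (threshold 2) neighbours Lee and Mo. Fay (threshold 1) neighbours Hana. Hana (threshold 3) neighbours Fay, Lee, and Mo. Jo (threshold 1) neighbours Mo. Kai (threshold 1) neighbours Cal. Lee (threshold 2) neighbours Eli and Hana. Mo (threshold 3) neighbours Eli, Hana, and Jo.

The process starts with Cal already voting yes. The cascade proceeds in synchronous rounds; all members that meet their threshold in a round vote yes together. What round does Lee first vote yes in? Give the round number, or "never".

Round 1 — Cal votes yes (initial).
Round 2 — checking thresholds:
  Kai: 1 of 1 neighbours ≥ 1, votes yes.
Round 3 — no new yes votes; cascade stops.

never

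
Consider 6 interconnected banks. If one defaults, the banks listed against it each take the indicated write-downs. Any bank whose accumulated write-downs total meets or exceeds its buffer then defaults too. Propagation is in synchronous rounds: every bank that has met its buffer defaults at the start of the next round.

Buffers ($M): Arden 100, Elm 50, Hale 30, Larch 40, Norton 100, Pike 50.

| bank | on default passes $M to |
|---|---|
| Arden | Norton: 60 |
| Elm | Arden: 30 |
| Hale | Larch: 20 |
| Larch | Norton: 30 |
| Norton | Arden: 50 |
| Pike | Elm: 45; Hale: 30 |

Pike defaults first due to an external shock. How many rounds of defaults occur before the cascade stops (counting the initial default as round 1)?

Round 1 — Pike defaults (initial).
  Elm: +45 → 45 < 50
  Hale: +30 → 30 ≥ 30
Round 2 — Hale defaults.
  Larch: +20 → 20 < 40
No further defaults.

2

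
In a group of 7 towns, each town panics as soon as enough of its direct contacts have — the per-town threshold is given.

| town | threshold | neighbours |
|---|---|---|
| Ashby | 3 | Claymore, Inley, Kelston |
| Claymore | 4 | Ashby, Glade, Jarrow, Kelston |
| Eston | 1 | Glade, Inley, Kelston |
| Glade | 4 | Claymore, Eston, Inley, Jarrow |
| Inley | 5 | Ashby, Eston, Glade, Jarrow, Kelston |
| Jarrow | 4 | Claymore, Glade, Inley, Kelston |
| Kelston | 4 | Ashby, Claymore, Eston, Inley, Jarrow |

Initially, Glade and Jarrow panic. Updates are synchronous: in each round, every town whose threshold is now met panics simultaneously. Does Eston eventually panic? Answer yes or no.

yes

Round 1 — Glade, Jarrow panic (initial).
Round 2 — checking thresholds:
  Claymore: 2 of 4 neighbours < 4, below threshold.
  Eston: 1 of 3 neighbours ≥ 1, panics.
  Inley: 2 of 5 neighbours < 5, below threshold.
  Kelston: 1 of 5 neighbours < 4, below threshold.
Round 3 — no new panics; cascade stops.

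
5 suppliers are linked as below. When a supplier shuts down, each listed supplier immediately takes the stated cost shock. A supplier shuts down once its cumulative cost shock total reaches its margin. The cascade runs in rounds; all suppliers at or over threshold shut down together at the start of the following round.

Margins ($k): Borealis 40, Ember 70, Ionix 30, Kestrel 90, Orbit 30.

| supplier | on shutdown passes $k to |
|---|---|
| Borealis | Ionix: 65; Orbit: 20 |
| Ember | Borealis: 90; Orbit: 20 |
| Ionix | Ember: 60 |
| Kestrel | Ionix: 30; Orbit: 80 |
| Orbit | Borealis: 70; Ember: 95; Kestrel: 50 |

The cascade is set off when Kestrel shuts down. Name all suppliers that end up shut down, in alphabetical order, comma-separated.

Round 1 — Kestrel shuts down (initial).
  Ionix: +30 → 30 ≥ 30
  Orbit: +80 → 80 ≥ 30
Round 2 — Ionix, Orbit shut down.
  Borealis: +70 → 70 ≥ 40
  Ember: +60+95 → 155 ≥ 70
Round 3 — Borealis, Ember shut down.
No further shutdowns.

Borealis, Ember, Ionix, Kestrel, Orbit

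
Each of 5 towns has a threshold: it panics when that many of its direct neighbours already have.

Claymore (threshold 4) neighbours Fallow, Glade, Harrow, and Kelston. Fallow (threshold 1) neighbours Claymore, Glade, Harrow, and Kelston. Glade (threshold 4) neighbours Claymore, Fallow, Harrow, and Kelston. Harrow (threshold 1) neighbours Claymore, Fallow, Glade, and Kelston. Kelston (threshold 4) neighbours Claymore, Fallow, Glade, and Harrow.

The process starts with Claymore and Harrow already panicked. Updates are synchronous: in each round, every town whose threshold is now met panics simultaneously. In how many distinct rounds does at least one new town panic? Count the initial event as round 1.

Round 1 — Claymore, Harrow panic (initial).
Round 2 — checking thresholds:
  Fallow: 2 of 4 neighbours ≥ 1, panics.
  Glade: 2 of 4 neighbours < 4, holds.
  Kelston: 2 of 4 neighbours < 4, holds.
Round 3 — no new panics; cascade stops.

2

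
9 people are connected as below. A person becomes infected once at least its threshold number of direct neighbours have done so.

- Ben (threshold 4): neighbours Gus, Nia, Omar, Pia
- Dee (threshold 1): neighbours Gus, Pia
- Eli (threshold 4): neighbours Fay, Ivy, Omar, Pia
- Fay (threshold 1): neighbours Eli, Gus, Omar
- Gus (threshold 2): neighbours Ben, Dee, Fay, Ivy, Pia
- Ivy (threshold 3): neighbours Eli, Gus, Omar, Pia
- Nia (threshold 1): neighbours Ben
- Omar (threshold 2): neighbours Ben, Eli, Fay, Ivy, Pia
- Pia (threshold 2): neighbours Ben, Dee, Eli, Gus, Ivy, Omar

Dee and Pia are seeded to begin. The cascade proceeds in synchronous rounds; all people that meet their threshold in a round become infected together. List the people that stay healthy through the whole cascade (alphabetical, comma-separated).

Round 1 — Dee, Pia become infected (initial).
Round 2 — checking thresholds:
  Ben: 1 of 4 neighbours < 4, not yet.
  Eli: 1 of 4 neighbours < 4, not yet.
  Gus: 2 of 5 neighbours ≥ 2, becomes infected.
  Ivy: 1 of 4 neighbours < 3, not yet.
  Omar: 1 of 5 neighbours < 2, not yet.
Round 3 — checking thresholds:
  Ben: 2 of 4 neighbours < 4, not yet.
  Eli: 1 of 4 neighbours < 4, not yet.
  Fay: 1 of 3 neighbours ≥ 1, becomes infected.
  Ivy: 2 of 4 neighbours < 3, not yet.
  Omar: 1 of 5 neighbours < 2, not yet.
Round 4 — checking thresholds:
  Ben: 2 of 4 neighbours < 4, not yet.
  Eli: 2 of 4 neighbours < 4, not yet.
  Ivy: 2 of 4 neighbours < 3, not yet.
  Omar: 2 of 5 neighbours ≥ 2, becomes infected.
Round 5 — checking thresholds:
  Ben: 3 of 4 neighbours < 4, not yet.
  Eli: 3 of 4 neighbours < 4, not yet.
  Ivy: 3 of 4 neighbours ≥ 3, becomes infected.
Round 6 — checking thresholds:
  Ben: 3 of 4 neighbours < 4, not yet.
  Eli: 4 of 4 neighbours ≥ 4, becomes infected.
Round 7 — no new infections; cascade stops.

Ben, Nia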